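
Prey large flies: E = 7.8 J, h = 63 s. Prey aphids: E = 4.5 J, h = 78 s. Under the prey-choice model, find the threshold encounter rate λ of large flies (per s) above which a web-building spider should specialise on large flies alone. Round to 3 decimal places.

0.014 per s

Drop aphids once their profitability E₂/h₂ falls below the rate achievable on large flies alone: E₂/h₂ = λE₁/(1 + λh₁).
Solve for λ: λE₁h₂ = E₂(1 + λh₁) → λ(E₁h₂ − E₂h₁) = E₂ → λ = E₂/(E₁h₂ − E₂h₁).
λ = 4.5/(7.8×78 − 4.5×63) = 4.5/324.9 = 0.01385 per s.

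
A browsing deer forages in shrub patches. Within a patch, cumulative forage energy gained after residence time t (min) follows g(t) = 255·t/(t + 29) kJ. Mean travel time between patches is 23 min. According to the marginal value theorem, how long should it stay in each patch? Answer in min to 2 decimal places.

Optimal t* satisfies g'(t*) = g(t*)/(T + t*).
g'(t) = 255·29/(t + 29)². Setting 255·29/(t+29)² = 255t/[(t+29)(23+t)] gives 29(23+t) = t(t+29), so t² = 29×23 = 667.
t* = √667 = 25.83 min.

25.83 min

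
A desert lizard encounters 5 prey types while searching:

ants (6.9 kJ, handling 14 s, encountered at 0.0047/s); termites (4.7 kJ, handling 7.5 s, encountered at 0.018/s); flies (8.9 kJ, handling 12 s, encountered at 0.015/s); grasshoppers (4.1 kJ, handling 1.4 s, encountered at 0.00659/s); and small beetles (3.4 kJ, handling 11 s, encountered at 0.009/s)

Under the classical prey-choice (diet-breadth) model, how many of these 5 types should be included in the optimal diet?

5

Profitabilities (E/h, kJ/s): grasshoppers 2.93, flies 0.742, termites 0.627, ants 0.493, small beetles 0.309. Add prey in this order while the next type's profitability exceeds the intake rate on those already taken.
Rate on top 1: 0.02677. flies: 0.742 > 0.02677 → include.
Rate on top 2: 0.135. termites: 0.627 > 0.135 → include.
Rate on top 3: 0.1851. ants: 0.493 > 0.1851 → include.
Rate on top 4: 0.1997. small beetles: 0.309 > 0.1997 → include.
Optimal diet: grasshoppers, flies, termites, ants, small beetles — 5 of 5 types.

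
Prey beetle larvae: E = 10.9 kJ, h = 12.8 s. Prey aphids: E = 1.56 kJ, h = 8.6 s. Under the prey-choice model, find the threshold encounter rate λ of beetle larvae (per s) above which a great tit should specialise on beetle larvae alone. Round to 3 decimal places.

At the threshold, the rate on beetle larvae alone equals the profitability of aphids: λ·10.9/(1 + λ·12.8) = 1.56/8.6 = 0.1814.
Rearranging, λ(10.9 − 0.1814×12.8) = 0.1814, so λ = 0.1814/8.578 = 0.02115 per s.

0.021 per s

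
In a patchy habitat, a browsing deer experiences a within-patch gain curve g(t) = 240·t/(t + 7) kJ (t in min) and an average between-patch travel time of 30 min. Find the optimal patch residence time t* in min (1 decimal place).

14.5 min

Maximise g(t)/(T+t): set derivative to zero → g'(t)(T+t) = g(t).
g'(t) = 240·7/(t + 7)². Setting 240·7/(t+7)² = 240t/[(t+7)(30+t)] gives 7(30+t) = t(t+7), so t² = 7×30 = 210.
t* = √210 = 14.49 min.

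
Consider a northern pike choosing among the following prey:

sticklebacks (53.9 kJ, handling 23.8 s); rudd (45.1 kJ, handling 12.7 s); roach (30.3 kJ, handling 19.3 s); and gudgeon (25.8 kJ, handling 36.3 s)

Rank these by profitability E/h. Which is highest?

In descending order of E/h:
rudd: 45.1/12.7 = 3.55 kJ/s
sticklebacks: 53.9/23.8 = 2.26 kJ/s
roach: 30.3/19.3 = 1.57 kJ/s
gudgeon: 25.8/36.3 = 0.711 kJ/s

rudd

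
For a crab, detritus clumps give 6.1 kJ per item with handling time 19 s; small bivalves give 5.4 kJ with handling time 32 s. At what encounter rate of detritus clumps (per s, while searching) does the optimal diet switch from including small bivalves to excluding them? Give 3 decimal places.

At the threshold, the rate on detritus clumps alone equals the profitability of small bivalves: λ·6.1/(1 + λ·19) = 5.4/32 = 0.1688.
Rearranging, λ(6.1 − 0.1688×19) = 0.1688, so λ = 0.1688/2.894 = 0.05832 per s.

0.058 per s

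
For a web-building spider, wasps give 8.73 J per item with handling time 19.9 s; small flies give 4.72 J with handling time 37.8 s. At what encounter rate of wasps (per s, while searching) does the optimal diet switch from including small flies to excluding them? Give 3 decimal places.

0.020 per s

Drop small flies once their profitability E₂/h₂ falls below the rate achievable on wasps alone: E₂/h₂ = λE₁/(1 + λh₁).
Solve for λ: λE₁h₂ = E₂(1 + λh₁) → λ(E₁h₂ − E₂h₁) = E₂ → λ = E₂/(E₁h₂ − E₂h₁).
λ = 4.72/(8.73×37.8 − 4.72×19.9) = 4.72/236.1 = 0.01999 per s.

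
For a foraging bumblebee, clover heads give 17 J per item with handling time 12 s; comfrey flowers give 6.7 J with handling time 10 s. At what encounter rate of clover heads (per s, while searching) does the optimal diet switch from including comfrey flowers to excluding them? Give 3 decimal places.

The zero-one rule: include comfrey flowers iff E₂/h₂ > λE₁/(1+λh₁). Equality gives the switch point.
λE₁h₂ = E₂ + λE₂h₁ ⇒ λ = E₂/(E₁h₂ − E₂h₁) = 6.7/(170 − 80.4) = 0.07478 per s.

0.075 per s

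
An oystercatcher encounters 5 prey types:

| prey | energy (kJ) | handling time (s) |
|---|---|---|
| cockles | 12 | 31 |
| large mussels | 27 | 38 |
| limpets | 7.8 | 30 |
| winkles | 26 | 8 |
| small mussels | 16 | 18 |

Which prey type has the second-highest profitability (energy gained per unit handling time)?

Profitability E/h (kJ/s): cockles = 12/31 = 0.387, large mussels = 27/38 = 0.711, limpets = 7.8/30 = 0.26, winkles = 26/8 = 3.25, small mussels = 16/18 = 0.889.
Ranked: winkles > small mussels > large mussels > cockles > limpets.

small mussels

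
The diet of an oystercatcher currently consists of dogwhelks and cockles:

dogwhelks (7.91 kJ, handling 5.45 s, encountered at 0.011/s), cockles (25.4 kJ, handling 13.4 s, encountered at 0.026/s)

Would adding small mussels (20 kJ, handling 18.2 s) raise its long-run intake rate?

Yes

On dogwhelks and cockles alone, R = ΣλE/(1+Σλh) = 0.7474/1.408 = 0.5307 kJ/s.
Profitability of small mussels: 20/18.2 = 1.099 kJ/s.
Since 1.099 > R, including small mussels increases the long-run rate.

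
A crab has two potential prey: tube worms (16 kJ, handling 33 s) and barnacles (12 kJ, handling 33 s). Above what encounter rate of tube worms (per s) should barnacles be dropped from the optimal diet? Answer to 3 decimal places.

Drop barnacles once their profitability E₂/h₂ falls below the rate achievable on tube worms alone: E₂/h₂ = λE₁/(1 + λh₁).
Solve for λ: λE₁h₂ = E₂(1 + λh₁) → λ(E₁h₂ − E₂h₁) = E₂ → λ = E₂/(E₁h₂ − E₂h₁).
λ = 12/(16×33 − 12×33) = 12/132 = 0.09091 per s.

0.091 per s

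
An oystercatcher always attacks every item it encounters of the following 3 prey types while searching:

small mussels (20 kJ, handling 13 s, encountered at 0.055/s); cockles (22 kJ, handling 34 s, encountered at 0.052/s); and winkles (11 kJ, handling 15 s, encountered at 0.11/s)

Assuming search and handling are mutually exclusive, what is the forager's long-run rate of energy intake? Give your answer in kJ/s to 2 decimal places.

0.67 kJ/s

Energy encountered per unit search time: 0.055×20 + 0.052×22 + 0.11×11 = 3.454 kJ/s.
Handling time per unit search time: 0.055×13 + 0.052×34 + 0.11×15 = 4.133.
Rate = 3.454/(1 + 4.133) = 0.6729 kJ/s.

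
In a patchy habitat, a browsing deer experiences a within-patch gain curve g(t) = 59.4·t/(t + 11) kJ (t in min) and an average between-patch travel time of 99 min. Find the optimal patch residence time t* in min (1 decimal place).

Optimal t* satisfies g'(t*) = g(t*)/(T + t*).
g'(t) = 59.4·11/(t + 11)². Setting 59.4·11/(t+11)² = 59.4t/[(t+11)(99+t)] gives 11(99+t) = t(t+11), so t² = 11×99 = 1089.
t* = √1089 = 33 min.

33.0 min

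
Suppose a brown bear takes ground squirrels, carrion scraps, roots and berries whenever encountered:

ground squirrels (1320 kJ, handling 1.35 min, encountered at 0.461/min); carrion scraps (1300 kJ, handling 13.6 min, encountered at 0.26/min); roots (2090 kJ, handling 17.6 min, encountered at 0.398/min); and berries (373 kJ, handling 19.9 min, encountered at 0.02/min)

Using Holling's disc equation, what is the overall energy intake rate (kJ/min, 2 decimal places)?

142.17 kJ/min

Energy encountered per unit search time: 0.461×1320 + 0.26×1300 + 0.398×2090 + 0.02×373 = 1786 kJ/min.
Handling time per unit search time: 0.461×1.35 + 0.26×13.6 + 0.398×17.6 + 0.02×19.9 = 11.56.
Rate = 1786/(1 + 11.56) = 142.2 kJ/min.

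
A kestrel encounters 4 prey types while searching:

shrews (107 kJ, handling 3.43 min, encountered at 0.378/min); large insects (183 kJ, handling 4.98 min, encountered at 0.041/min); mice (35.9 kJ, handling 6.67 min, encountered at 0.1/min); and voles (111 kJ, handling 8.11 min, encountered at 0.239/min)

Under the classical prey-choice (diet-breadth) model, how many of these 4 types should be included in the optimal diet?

2

E/h in descending order: large insects 36.7, shrews 31.2, voles 13.7, mice 5.38 kJ/min. The optimal diet is the largest prefix of this list for which every included type satisfies E_i/h_i > R on the types above it.
Rate on top 1: 6.231. shrews: 31.2 > 6.231 → include.
Rate on top 2: 19.17. voles: 13.7 < 19.17 → exclude; stop.
Optimal diet: large insects, shrews — 2 of 4 types.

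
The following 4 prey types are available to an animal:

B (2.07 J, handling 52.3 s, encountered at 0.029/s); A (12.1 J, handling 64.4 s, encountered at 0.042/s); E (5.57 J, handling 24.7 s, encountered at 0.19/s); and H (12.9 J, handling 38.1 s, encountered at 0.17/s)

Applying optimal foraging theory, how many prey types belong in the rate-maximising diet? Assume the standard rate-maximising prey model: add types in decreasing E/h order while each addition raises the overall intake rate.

1

Rank by E/h (J/s): H 0.339, E 0.226, A 0.188, B 0.0396. Include each in turn until the next type's E/h falls below the running intake rate.
Rate on top 1: 0.2933. E: 0.226 < 0.2933 → exclude; stop.
Optimal diet: H — 1 of 4 types.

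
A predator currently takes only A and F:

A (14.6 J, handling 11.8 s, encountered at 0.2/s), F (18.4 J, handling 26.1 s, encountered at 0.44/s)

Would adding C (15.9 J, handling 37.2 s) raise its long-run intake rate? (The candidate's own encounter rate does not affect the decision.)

No

Current rate: (0.2×14.6 + 0.44×18.4)/(1 + 0.2×11.8 + 0.44×26.1) = 0.7421 J/s.
C: E/h = 15.9/37.2 = 0.4274 J/s.
Since 0.4274 < R, time spent handling C is better spent searching.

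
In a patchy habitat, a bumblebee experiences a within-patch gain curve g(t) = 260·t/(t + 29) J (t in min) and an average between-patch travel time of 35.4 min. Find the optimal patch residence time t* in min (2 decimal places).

32.04 min

Optimal t* satisfies g'(t*) = g(t*)/(T + t*).
g'(t) = 260·29/(t + 29)². Setting 260·29/(t+29)² = 260t/[(t+29)(35.4+t)] gives 29(35.4+t) = t(t+29), so t² = 29×35.4 = 1027.
t* = √1027 = 32.04 min.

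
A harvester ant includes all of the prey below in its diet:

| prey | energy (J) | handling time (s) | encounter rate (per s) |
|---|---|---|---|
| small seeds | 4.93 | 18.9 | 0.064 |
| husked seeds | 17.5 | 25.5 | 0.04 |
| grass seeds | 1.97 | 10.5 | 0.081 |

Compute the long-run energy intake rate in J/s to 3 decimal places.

Energy encountered per unit search time: 0.064×4.93 + 0.04×17.5 + 0.081×1.97 = 1.175 J/s.
Handling time per unit search time: 0.064×18.9 + 0.04×25.5 + 0.081×10.5 = 3.08.
Rate = 1.175/(1 + 3.08) = 0.288 J/s.

0.288 J/s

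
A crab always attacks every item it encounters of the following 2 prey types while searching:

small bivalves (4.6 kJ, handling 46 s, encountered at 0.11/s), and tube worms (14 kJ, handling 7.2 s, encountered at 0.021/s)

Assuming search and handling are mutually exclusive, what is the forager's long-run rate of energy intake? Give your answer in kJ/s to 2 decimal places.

0.13 kJ/s

Energy encountered per unit search time: 0.11×4.6 + 0.021×14 = 0.8 kJ/s.
Handling time per unit search time: 0.11×46 + 0.021×7.2 = 5.211.
Rate = 0.8/(1 + 5.211) = 0.1288 kJ/s.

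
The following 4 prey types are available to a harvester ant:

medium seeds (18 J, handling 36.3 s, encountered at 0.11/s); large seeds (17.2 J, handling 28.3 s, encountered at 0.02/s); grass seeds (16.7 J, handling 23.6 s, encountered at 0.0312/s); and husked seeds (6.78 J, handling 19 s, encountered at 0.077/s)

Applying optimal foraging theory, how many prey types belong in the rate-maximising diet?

Profitabilities (E/h, J/s): grass seeds 0.708, large seeds 0.608, medium seeds 0.496, husked seeds 0.357. Add prey in this order while the next type's profitability exceeds the intake rate on those already taken.
Rate on top 1: 0.3001. large seeds: 0.608 > 0.3001 → include.
Rate on top 2: 0.3757. medium seeds: 0.496 > 0.3757 → include.
Rate on top 3: 0.4519. husked seeds: 0.357 < 0.4519 → exclude; stop.
Optimal diet: grass seeds, large seeds, medium seeds — 3 of 4 types.

3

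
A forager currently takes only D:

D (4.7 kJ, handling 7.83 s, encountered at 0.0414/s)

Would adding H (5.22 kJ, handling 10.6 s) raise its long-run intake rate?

Intake rate on the current diet: R = (0.0414×4.7) / (1 + 0.0414×7.83) = 0.1946/1.324 = 0.1469 kJ/s.
Profitability of H: 5.22/10.6 = 0.4925 kJ/s.
Since 0.4925 > R, including H increases the long-run rate.

Yes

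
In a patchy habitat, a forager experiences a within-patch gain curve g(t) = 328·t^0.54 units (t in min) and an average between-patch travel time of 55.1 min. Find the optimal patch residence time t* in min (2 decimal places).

By the marginal value theorem, leave when the instantaneous gain rate g'(t) equals the habitat-wide average g(t)/(T + t).
g'(t) = 0.54·328·t^-0.46. Setting 0.54·328·t^-0.46 = 328·t^0.54/(55.1+t) gives 0.54(55.1+t) = t, so 0.46·t = 0.54×55.1.
t* = 0.54×55.1/0.46 = 64.68 min.

64.68 min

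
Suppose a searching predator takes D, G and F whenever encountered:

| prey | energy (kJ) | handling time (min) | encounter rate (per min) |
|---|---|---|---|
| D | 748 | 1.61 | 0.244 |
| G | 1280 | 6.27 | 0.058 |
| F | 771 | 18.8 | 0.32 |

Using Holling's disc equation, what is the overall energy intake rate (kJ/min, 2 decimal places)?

64.78 kJ/min

R = (0.244×748 + 0.058×1280 + 0.32×771) / (1 + 0.244×1.61 + 0.058×6.27 + 0.32×18.8) = 503.5/7.772 = 64.78 kJ/min.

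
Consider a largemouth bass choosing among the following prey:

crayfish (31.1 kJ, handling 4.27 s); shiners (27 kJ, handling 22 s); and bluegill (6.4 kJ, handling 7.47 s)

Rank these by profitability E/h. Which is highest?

crayfish

In descending order of E/h:
crayfish: 31.1/4.27 = 7.28 kJ/s
shiners: 27/22 = 1.23 kJ/s
bluegill: 6.4/7.47 = 0.857 kJ/s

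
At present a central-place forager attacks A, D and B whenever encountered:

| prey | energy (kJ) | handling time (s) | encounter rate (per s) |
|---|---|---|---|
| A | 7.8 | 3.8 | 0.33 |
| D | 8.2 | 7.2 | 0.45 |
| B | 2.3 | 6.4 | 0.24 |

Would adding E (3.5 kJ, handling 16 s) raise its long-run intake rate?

Current rate: (0.33×7.8 + 0.45×8.2 + 0.24×2.3)/(1 + 0.33×3.8 + 0.45×7.2 + 0.24×6.4) = 0.9696 kJ/s.
Profitability of E: 3.5/16 = 0.2188 kJ/s.
Since 0.2188 < R, time spent handling E is better spent searching.

No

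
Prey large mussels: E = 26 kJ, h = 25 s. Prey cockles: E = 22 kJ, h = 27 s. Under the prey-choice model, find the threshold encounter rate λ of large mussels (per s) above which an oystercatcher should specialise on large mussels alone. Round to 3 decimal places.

Drop cockles once their profitability E₂/h₂ falls below the rate achievable on large mussels alone: E₂/h₂ = λE₁/(1 + λh₁).
Solve for λ: λE₁h₂ = E₂(1 + λh₁) → λ(E₁h₂ − E₂h₁) = E₂ → λ = E₂/(E₁h₂ − E₂h₁).
λ = 22/(26×27 − 22×25) = 22/152 = 0.1447 per s.

0.145 per s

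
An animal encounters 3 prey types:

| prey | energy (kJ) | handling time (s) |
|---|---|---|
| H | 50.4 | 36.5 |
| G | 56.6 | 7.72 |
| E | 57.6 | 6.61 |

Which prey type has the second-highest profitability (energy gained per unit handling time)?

G

Profitability E/h (kJ/s): H = 50.4/36.5 = 1.38, G = 56.6/7.72 = 7.33, E = 57.6/6.61 = 8.71.
Ranked: E > G > H.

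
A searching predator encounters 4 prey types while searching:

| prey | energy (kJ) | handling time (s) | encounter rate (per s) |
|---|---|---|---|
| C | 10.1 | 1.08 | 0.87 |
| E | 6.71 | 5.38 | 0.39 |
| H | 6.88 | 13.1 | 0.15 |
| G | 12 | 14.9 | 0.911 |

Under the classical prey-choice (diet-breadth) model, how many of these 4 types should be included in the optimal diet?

Rank by E/h (kJ/s): C 9.35, E 1.25, G 0.805, H 0.525. Include each in turn until the next type's E/h falls below the running intake rate.
Rate on top 1: 4.53. E: 1.25 < 4.53 → exclude; stop.
Optimal diet: C — 1 of 4 types.

1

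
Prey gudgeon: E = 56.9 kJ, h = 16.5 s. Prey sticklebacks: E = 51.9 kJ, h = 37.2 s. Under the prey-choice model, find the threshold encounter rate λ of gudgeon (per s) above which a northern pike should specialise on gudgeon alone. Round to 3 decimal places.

0.041 per s

At the threshold, the rate on gudgeon alone equals the profitability of sticklebacks: λ·56.9/(1 + λ·16.5) = 51.9/37.2 = 1.395.
Rearranging, λ(56.9 − 1.395×16.5) = 1.395, so λ = 1.395/33.88 = 0.04118 per s.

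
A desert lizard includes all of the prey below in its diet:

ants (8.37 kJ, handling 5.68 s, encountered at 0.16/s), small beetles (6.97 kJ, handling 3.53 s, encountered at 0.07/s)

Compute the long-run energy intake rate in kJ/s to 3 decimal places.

0.847 kJ/s

Energy encountered per unit search time: 0.16×8.37 + 0.07×6.97 = 1.827 kJ/s.
Handling time per unit search time: 0.16×5.68 + 0.07×3.53 = 1.156.
Rate = 1.827/(1 + 1.156) = 0.8475 kJ/s.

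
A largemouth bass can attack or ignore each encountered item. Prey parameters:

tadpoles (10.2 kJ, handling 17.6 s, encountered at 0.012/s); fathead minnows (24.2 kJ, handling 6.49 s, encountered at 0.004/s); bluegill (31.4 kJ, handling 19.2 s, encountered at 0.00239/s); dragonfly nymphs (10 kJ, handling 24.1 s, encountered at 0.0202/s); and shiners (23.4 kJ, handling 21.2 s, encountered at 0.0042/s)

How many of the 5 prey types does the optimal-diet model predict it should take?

5

Profitabilities (E/h, kJ/s): fathead minnows 3.73, bluegill 1.64, shiners 1.1, tadpoles 0.58, dragonfly nymphs 0.415. Add prey in this order while the next type's profitability exceeds the intake rate on those already taken.
Rate on top 1: 0.09435. bluegill: 1.64 > 0.09435 → include.
Rate on top 2: 0.1603. shiners: 1.1 > 0.1603 → include.
Rate on top 3: 0.2327. tadpoles: 0.58 > 0.2327 → include.
Rate on top 4: 0.2861. dragonfly nymphs: 0.415 > 0.2861 → include.
Optimal diet: fathead minnows, bluegill, shiners, tadpoles, dragonfly nymphs — 5 of 5 types.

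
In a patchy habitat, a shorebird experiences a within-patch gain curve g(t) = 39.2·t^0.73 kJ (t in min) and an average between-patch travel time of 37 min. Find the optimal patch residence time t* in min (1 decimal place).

By the marginal value theorem, leave when the instantaneous gain rate g'(t) equals the habitat-wide average g(t)/(T + t).
g'(t) = 0.73·39.2·t^-0.27. Setting 0.73·39.2·t^-0.27 = 39.2·t^0.73/(37+t) gives 0.73(37+t) = t, so 0.27·t = 0.73×37.
t* = 0.73×37/0.27 = 100 min.

100.0 min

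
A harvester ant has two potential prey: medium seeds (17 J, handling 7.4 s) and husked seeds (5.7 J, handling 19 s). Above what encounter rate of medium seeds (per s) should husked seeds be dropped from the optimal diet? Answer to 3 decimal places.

At the threshold, the rate on medium seeds alone equals the profitability of husked seeds: λ·17/(1 + λ·7.4) = 5.7/19 = 0.3.
Rearranging, λ(17 − 0.3×7.4) = 0.3, so λ = 0.3/14.78 = 0.0203 per s.

0.020 per s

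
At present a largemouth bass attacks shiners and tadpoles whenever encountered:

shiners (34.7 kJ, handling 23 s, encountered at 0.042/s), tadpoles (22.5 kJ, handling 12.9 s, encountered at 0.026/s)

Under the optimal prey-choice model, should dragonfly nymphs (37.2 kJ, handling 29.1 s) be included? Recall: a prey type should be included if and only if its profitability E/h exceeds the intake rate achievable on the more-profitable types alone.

Current rate: (0.042×34.7 + 0.026×22.5)/(1 + 0.042×23 + 0.026×12.9) = 0.8875 kJ/s.
Profitability of dragonfly nymphs: 37.2/29.1 = 1.278 kJ/s.
Since 1.278 > R, including dragonfly nymphs increases the long-run rate.

Yes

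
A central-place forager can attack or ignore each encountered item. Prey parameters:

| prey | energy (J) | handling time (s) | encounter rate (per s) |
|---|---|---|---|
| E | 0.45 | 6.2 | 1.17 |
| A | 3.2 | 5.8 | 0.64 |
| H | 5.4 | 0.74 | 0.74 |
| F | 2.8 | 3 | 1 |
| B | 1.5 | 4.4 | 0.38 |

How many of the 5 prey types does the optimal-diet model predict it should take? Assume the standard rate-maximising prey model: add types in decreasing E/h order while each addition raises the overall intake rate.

Profitabilities (E/h, J/s): H 7.3, F 0.933, A 0.552, B 0.341, E 0.0726. Add prey in this order while the next type's profitability exceeds the intake rate on those already taken.
Rate on top 1: 2.582. F: 0.933 < 2.582 → exclude; stop.
Optimal diet: H — 1 of 5 types.

1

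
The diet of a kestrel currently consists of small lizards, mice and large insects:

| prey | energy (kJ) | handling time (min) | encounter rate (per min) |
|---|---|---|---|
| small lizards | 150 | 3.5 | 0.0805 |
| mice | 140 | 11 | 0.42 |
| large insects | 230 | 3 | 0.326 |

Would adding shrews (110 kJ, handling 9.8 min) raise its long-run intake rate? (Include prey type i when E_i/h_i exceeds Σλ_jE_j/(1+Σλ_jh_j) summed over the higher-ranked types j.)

No

Current rate: (0.0805×150 + 0.42×140 + 0.326×230)/(1 + 0.0805×3.5 + 0.42×11 + 0.326×3) = 21.2 kJ/min.
Profitability of shrews: 110/9.8 = 11.22 kJ/min.
11.22 < 21.2, so adding shrews would lower the average — exclude it.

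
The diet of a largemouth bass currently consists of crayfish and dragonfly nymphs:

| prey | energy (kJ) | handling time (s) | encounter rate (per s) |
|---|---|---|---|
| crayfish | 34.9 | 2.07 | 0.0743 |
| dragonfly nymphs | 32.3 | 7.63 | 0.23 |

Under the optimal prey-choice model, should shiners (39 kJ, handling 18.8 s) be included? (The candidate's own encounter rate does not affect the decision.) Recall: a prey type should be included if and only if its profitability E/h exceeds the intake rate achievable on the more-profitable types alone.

No

On crayfish and dragonfly nymphs alone, R = ΣλE/(1+Σλh) = 10.02/2.909 = 3.446 kJ/s.
Profitability of shiners: 39/18.8 = 2.074 kJ/s.
Since 2.074 < R, time spent handling shiners is better spent searching.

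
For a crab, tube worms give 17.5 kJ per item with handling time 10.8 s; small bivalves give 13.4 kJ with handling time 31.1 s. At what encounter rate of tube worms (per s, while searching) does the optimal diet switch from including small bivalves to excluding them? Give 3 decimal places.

Drop small bivalves once their profitability E₂/h₂ falls below the rate achievable on tube worms alone: E₂/h₂ = λE₁/(1 + λh₁).
Solve for λ: λE₁h₂ = E₂(1 + λh₁) → λ(E₁h₂ − E₂h₁) = E₂ → λ = E₂/(E₁h₂ − E₂h₁).
λ = 13.4/(17.5×31.1 − 13.4×10.8) = 13.4/399.5 = 0.03354 per s.

0.034 per s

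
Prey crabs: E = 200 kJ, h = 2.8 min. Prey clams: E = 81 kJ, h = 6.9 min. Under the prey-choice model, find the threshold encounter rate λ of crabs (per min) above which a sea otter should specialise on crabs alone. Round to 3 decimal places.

At the threshold, the rate on crabs alone equals the profitability of clams: λ·200/(1 + λ·2.8) = 81/6.9 = 11.74.
Rearranging, λ(200 − 11.74×2.8) = 11.74, so λ = 11.74/167.1 = 0.07024 per min.

0.070 per min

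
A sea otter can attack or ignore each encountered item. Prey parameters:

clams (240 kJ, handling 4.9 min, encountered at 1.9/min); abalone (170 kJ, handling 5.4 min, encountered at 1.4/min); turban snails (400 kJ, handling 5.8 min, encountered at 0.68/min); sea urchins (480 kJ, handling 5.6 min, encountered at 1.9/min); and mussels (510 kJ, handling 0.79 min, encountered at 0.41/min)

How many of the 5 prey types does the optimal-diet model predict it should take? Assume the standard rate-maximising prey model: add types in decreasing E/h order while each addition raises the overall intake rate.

Rank by E/h (kJ/min): mussels 646, sea urchins 85.7, turban snails 69, clams 49, abalone 31.5. Include each in turn until the next type's E/h falls below the running intake rate.
Rate on top 1: 157.9. sea urchins: 85.7 < 157.9 → exclude; stop.
Optimal diet: mussels — 1 of 5 types.

1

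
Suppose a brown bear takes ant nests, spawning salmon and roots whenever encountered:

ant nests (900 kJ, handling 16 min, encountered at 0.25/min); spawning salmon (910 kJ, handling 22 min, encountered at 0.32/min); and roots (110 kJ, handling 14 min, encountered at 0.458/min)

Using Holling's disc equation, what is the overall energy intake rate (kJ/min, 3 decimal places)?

30.706 kJ/min

Energy encountered per unit search time: 0.25×900 + 0.32×910 + 0.458×110 = 566.6 kJ/min.
Handling time per unit search time: 0.25×16 + 0.32×22 + 0.458×14 = 17.45.
Rate = 566.6/(1 + 17.45) = 30.71 kJ/min.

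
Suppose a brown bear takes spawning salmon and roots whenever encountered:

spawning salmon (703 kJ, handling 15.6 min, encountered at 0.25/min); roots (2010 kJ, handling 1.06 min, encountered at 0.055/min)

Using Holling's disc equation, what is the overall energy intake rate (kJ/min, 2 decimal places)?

57.74 kJ/min

R = Σλ_iE_i / (1 + Σλ_ih_i)
Numerator: 0.25×703 + 0.055×2010 = 286.3
Denominator: 1 + 0.25×15.6 + 0.055×1.06 = 4.958
R = 286.3/4.958 = 57.74 kJ/min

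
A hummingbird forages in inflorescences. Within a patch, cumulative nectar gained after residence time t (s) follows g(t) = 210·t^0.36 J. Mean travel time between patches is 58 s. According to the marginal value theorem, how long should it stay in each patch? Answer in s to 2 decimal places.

32.62 s

Maximise g(t)/(T+t): set derivative to zero → g'(t)(T+t) = g(t).
g'(t) = 0.36·210·t^-0.64. Setting 0.36·210·t^-0.64 = 210·t^0.36/(58+t) gives 0.36(58+t) = t, so 0.64·t = 0.36×58.
t* = 0.36×58/0.64 = 32.62 s.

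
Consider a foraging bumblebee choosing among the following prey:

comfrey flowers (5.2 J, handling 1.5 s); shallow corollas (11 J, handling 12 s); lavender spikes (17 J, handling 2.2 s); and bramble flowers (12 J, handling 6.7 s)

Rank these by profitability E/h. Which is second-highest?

comfrey flowers

In descending order of E/h:
lavender spikes: 17/2.2 = 7.73 J/s
comfrey flowers: 5.2/1.5 = 3.47 J/s
bramble flowers: 12/6.7 = 1.79 J/s
shallow corollas: 11/12 = 0.917 J/s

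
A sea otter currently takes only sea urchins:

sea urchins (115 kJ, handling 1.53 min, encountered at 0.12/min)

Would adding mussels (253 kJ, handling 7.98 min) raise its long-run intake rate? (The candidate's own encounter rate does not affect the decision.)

Yes

Intake rate on the current diet: R = (0.12×115) / (1 + 0.12×1.53) = 13.8/1.184 = 11.66 kJ/min.
Profitability of mussels: 253/7.98 = 31.7 kJ/min.
Since 31.7 > R, including mussels increases the long-run rate.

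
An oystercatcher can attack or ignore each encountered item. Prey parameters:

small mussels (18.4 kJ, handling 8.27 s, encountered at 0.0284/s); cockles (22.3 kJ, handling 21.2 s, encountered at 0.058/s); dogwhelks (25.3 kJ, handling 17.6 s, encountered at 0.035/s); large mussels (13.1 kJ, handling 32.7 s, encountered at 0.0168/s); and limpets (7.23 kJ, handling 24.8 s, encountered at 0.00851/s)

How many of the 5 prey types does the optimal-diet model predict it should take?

3

E/h in descending order: small mussels 2.22, dogwhelks 1.44, cockles 1.05, large mussels 0.401, limpets 0.292 kJ/s. The optimal diet is the largest prefix of this list for which every included type satisfies E_i/h_i > R on the types above it.
Rate on top 1: 0.4232. dogwhelks: 1.44 > 0.4232 → include.
Rate on top 2: 0.7608. cockles: 1.05 > 0.7608 → include.
Rate on top 3: 0.877. large mussels: 0.401 < 0.877 → exclude; stop.
Optimal diet: small mussels, dogwhelks, cockles — 3 of 5 types.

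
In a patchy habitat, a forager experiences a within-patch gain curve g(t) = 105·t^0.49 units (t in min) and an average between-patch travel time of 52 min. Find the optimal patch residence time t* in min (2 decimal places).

49.96 min

By the marginal value theorem, leave when the instantaneous gain rate g'(t) equals the habitat-wide average g(t)/(T + t).
g'(t) = 0.49·105·t^-0.51. Setting 0.49·105·t^-0.51 = 105·t^0.49/(52+t) gives 0.49(52+t) = t, so 0.51·t = 0.49×52.
t* = 0.49×52/0.51 = 49.96 min.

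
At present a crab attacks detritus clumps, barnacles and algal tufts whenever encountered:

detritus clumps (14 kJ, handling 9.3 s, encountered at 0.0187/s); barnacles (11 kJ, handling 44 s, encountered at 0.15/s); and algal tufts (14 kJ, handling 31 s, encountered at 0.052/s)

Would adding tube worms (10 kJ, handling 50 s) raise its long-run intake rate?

No

Current rate: (0.0187×14 + 0.15×11 + 0.052×14)/(1 + 0.0187×9.3 + 0.15×44 + 0.052×31) = 0.2813 kJ/s.
Profitability of tube worms: 10/50 = 0.2 kJ/s.
Since 0.2 < R, time spent handling tube worms is better spent searching.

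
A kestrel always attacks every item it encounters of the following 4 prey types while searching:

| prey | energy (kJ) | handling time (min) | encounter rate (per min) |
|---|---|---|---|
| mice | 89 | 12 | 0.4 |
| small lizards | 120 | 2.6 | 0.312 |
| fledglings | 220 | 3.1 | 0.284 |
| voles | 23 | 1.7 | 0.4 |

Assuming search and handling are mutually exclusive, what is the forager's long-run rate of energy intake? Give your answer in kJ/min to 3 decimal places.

R = Σλ_iE_i / (1 + Σλ_ih_i)
Numerator: 0.4×89 + 0.312×120 + 0.284×220 + 0.4×23 = 144.7
Denominator: 1 + 0.4×12 + 0.312×2.6 + 0.284×3.1 + 0.4×1.7 = 8.172
R = 144.7/8.172 = 17.71 kJ/min

17.710 kJ/min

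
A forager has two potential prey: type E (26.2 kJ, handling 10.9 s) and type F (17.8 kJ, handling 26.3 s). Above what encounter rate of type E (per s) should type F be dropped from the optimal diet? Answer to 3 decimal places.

0.036 per s

At the threshold, the rate on type E alone equals the profitability of type F: λ·26.2/(1 + λ·10.9) = 17.8/26.3 = 0.6768.
Rearranging, λ(26.2 − 0.6768×10.9) = 0.6768, so λ = 0.6768/18.82 = 0.03596 per s.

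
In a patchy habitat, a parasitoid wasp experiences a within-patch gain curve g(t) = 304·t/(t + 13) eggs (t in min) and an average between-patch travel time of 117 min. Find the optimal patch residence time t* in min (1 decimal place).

Optimal t* satisfies g'(t*) = g(t*)/(T + t*).
g'(t) = 304·13/(t + 13)². Setting 304·13/(t+13)² = 304t/[(t+13)(117+t)] gives 13(117+t) = t(t+13), so t² = 13×117 = 1521.
t* = √1521 = 39 min.

39.0 min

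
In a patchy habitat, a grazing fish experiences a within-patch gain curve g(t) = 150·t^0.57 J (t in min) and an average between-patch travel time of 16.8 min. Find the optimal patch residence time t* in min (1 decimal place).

By the marginal value theorem, leave when the instantaneous gain rate g'(t) equals the habitat-wide average g(t)/(T + t).
g'(t) = 0.57·150·t^-0.43. Setting 0.57·150·t^-0.43 = 150·t^0.57/(16.8+t) gives 0.57(16.8+t) = t, so 0.43·t = 0.57×16.8.
t* = 0.57×16.8/0.43 = 22.27 min.

22.3 min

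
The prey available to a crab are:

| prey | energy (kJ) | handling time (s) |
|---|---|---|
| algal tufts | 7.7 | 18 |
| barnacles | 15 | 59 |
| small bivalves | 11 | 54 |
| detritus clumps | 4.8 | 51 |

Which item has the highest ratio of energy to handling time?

In descending order of E/h:
algal tufts: 7.7/18 = 0.428 kJ/s
barnacles: 15/59 = 0.254 kJ/s
small bivalves: 11/54 = 0.204 kJ/s
detritus clumps: 4.8/51 = 0.0941 kJ/s

algal tufts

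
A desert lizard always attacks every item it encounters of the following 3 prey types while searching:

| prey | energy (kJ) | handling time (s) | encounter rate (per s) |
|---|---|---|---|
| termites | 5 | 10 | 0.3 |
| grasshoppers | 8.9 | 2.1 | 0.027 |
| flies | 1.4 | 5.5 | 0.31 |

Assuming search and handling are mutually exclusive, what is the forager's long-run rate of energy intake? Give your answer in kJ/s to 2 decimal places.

R = Σλ_iE_i / (1 + Σλ_ih_i)
Numerator: 0.3×5 + 0.027×8.9 + 0.31×1.4 = 2.174
Denominator: 1 + 0.3×10 + 0.027×2.1 + 0.31×5.5 = 5.762
R = 2.174/5.762 = 0.3774 kJ/s

0.38 kJ/s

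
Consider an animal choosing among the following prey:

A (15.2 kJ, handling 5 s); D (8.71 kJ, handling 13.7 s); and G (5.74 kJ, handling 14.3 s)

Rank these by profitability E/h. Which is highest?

In descending order of E/h:
A: 15.2/5 = 3.04 kJ/s
D: 8.71/13.7 = 0.636 kJ/s
G: 5.74/14.3 = 0.401 kJ/s

A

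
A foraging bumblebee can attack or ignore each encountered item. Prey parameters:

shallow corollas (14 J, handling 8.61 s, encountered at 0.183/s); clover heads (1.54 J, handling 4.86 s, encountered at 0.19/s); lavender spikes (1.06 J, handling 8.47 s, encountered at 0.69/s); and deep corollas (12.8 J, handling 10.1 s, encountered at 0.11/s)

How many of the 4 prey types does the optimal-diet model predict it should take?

2

E/h in descending order: shallow corollas 1.63, deep corollas 1.27, clover heads 0.317, lavender spikes 0.125 J/s. The optimal diet is the largest prefix of this list for which every included type satisfies E_i/h_i > R on the types above it.
Rate on top 1: 0.9947. deep corollas: 1.27 > 0.9947 → include.
Rate on top 2: 1.077. clover heads: 0.317 < 1.077 → exclude; stop.
Optimal diet: shallow corollas, deep corollas — 2 of 4 types.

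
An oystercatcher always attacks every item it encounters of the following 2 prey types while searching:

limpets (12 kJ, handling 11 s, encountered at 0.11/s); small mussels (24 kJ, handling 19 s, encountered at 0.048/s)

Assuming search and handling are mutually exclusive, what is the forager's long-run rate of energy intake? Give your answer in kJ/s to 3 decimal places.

Energy encountered per unit search time: 0.11×12 + 0.048×24 = 2.472 kJ/s.
Handling time per unit search time: 0.11×11 + 0.048×19 = 2.122.
Rate = 2.472/(1 + 2.122) = 0.7918 kJ/s.

0.792 kJ/s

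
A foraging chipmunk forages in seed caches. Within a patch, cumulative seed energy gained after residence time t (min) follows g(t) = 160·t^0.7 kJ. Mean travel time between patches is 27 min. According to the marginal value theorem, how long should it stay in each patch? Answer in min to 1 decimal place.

Optimal t* satisfies g'(t*) = g(t*)/(T + t*).
g'(t) = 0.7·160·t^-0.3. Setting 0.7·160·t^-0.3 = 160·t^0.7/(27+t) gives 0.7(27+t) = t, so 0.30·t = 0.7×27.
t* = 0.7×27/0.30 = 63 min.

63.0 min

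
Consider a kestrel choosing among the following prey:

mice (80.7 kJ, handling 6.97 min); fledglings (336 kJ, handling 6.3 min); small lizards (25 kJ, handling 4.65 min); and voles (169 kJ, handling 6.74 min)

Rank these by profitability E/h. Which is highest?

fledglings

In descending order of E/h:
fledglings: 336/6.3 = 53.3 kJ/min
voles: 169/6.74 = 25.1 kJ/min
mice: 80.7/6.97 = 11.6 kJ/min
small lizards: 25/4.65 = 5.38 kJ/min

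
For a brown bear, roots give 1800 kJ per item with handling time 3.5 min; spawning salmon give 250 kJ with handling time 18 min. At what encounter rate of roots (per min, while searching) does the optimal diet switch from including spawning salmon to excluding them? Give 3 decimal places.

Drop spawning salmon once their profitability E₂/h₂ falls below the rate achievable on roots alone: E₂/h₂ = λE₁/(1 + λh₁).
Solve for λ: λE₁h₂ = E₂(1 + λh₁) → λ(E₁h₂ − E₂h₁) = E₂ → λ = E₂/(E₁h₂ − E₂h₁).
λ = 250/(1800×18 − 250×3.5) = 250/3.152e+04 = 0.00793 per min.

0.008 per min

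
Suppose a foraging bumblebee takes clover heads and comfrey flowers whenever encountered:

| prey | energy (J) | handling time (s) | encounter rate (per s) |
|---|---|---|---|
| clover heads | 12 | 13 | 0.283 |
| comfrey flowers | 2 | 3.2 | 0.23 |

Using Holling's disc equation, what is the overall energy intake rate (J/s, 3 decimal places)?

R = (0.283×12 + 0.23×2) / (1 + 0.283×13 + 0.23×3.2) = 3.856/5.415 = 0.7121 J/s.

0.712 J/s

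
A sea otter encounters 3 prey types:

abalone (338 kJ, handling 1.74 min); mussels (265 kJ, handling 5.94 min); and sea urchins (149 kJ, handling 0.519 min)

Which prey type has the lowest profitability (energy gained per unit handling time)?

In descending order of E/h:
sea urchins: 149/0.519 = 287 kJ/min
abalone: 338/1.74 = 194 kJ/min
mussels: 265/5.94 = 44.6 kJ/min

mussels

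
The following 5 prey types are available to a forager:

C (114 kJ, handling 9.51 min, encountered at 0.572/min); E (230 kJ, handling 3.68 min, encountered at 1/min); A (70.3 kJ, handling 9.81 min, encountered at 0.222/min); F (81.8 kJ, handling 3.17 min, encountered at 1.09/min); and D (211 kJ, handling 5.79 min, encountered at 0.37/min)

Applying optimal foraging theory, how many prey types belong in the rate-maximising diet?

Profitabilities (E/h, kJ/min): E 62.5, D 36.4, F 25.8, C 12, A 7.17. Add prey in this order while the next type's profitability exceeds the intake rate on those already taken.
Rate on top 1: 49.15. D: 36.4 < 49.15 → exclude; stop.
Optimal diet: E — 1 of 5 types.

1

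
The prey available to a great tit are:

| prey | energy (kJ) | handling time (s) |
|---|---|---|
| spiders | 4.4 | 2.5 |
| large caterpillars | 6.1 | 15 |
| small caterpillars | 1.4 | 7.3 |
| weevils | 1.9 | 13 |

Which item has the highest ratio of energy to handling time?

Profitability E/h (kJ/s): spiders = 4.4/2.5 = 1.76, large caterpillars = 6.1/15 = 0.407, small caterpillars = 1.4/7.3 = 0.192, weevils = 1.9/13 = 0.146.
Ranked: spiders > large caterpillars > small caterpillars > weevils.

spiders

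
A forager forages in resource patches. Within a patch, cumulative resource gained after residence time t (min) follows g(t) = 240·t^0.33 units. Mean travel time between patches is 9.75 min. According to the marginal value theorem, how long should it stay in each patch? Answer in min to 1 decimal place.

By the marginal value theorem, leave when the instantaneous gain rate g'(t) equals the habitat-wide average g(t)/(T + t).
g'(t) = 0.33·240·t^-0.67. Setting 0.33·240·t^-0.67 = 240·t^0.33/(9.75+t) gives 0.33(9.75+t) = t, so 0.67·t = 0.33×9.75.
t* = 0.33×9.75/0.67 = 4.802 min.

4.8 min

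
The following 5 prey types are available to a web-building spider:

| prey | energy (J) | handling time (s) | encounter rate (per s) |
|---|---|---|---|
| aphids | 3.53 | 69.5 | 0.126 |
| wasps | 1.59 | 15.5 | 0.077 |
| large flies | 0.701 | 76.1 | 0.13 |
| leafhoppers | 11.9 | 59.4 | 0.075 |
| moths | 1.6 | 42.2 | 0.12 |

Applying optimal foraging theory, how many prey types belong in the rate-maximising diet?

1

E/h in descending order: leafhoppers 0.2, wasps 0.103, aphids 0.0508, moths 0.0379, large flies 0.00921 J/s. The optimal diet is the largest prefix of this list for which every included type satisfies E_i/h_i > R on the types above it.
Rate on top 1: 0.1636. wasps: 0.103 < 0.1636 → exclude; stop.
Optimal diet: leafhoppers — 1 of 5 types.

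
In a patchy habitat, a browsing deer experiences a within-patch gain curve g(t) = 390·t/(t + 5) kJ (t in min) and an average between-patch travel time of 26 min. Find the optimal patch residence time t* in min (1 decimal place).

11.4 min

Maximise g(t)/(T+t): set derivative to zero → g'(t)(T+t) = g(t).
g'(t) = 390·5/(t + 5)². Setting 390·5/(t+5)² = 390t/[(t+5)(26+t)] gives 5(26+t) = t(t+5), so t² = 5×26 = 130.
t* = √130 = 11.4 min.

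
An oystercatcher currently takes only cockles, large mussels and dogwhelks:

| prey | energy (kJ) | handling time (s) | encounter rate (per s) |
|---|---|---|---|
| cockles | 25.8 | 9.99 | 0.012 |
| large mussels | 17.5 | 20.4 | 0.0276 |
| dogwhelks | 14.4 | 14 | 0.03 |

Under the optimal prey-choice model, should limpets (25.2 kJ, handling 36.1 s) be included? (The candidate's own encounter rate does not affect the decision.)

Yes

Current rate: (0.012×25.8 + 0.0276×17.5 + 0.03×14.4)/(1 + 0.012×9.99 + 0.0276×20.4 + 0.03×14) = 0.5823 kJ/s.
limpets: E/h = 25.2/36.1 = 0.6981 kJ/s.
Since 0.6981 > R, including limpets increases the long-run rate.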